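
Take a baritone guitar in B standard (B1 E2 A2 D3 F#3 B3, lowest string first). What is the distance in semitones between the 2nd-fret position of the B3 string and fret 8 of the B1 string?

18 semitones

B3 at fret 2 → C#4 (MIDI 61); B1 at fret 8 → G2 (MIDI 43).
61 − 43 = 18, so the two pitches are 18 semitones apart, with C#4 the higher.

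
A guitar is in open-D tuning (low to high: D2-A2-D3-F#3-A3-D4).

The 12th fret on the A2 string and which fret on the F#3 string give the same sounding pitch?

A2 at fret 12 is A2 + 12 semitones = A3.
The open F#3 string is 9 semitones above the open A2, so the same pitch on the F#3 string lies at fret 12 − 9 = 3.

3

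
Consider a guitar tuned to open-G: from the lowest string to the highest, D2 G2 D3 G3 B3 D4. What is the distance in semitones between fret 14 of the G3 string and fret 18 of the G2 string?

8 semitones

G3 at fret 14 → A4 (MIDI 69); G2 at fret 18 → C#4 (MIDI 61).
69 − 61 = 8, so the two pitches are 8 semitones apart, with A4 the higher.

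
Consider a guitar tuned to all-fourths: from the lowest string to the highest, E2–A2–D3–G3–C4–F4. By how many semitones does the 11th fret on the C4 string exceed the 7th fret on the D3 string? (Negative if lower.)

C4 at fret 11 → B4 (MIDI 71); D3 at fret 7 → A3 (MIDI 57).
71 − 57 = 14, so the two pitches are 14 semitones apart.

14 semitones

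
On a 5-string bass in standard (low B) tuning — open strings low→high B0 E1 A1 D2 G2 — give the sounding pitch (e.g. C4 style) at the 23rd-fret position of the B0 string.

B0 is MIDI 23. Adding 23 gives 46, which is A#2.
(Equivalently spelled Bb2.)

A#2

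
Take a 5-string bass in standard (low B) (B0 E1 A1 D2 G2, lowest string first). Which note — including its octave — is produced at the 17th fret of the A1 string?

D3

The open A1 string plus 17 semitones: A–A#–B–C–…–C–C#–D.
The walk passes from B into C 2 times, so the octave number goes from 1 to 3.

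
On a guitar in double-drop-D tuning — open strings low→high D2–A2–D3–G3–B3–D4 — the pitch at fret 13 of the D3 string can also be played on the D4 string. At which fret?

1

D3 at fret 13 is D3 + 13 semitones = D#4.
The open D4 string is 12 semitones above the open D3, so the same pitch on the D4 string lies at fret 13 − 12 = 1.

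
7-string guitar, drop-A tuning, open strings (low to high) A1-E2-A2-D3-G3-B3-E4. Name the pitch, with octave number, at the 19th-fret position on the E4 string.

The open E4 string plus 19 semitones: E–F–F#–G–…–A–A#–B.
The walk passes from B into C once, so the octave number goes from 4 to 5.

B5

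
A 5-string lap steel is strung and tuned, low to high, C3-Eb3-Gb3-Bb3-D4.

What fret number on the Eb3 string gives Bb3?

7

Bb3 is 7 semitones above the open Eb3 (Eb–E–F–Gb–G–Ab–A–Bb), so it sits at fret 7.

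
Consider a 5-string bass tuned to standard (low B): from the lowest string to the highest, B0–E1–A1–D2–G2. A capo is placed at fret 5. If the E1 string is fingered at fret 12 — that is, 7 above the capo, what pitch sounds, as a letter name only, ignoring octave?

The capo raises the open E1 by 5 semitones to A1; fretting 7 more gives E1 + 5 + 7 = E1 + 12 semitones, landing on E.

E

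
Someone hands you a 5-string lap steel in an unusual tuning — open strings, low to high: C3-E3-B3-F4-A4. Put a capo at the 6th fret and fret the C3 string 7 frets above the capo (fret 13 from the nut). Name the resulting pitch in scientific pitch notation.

Db4

The capo raises the open C3 by 6 semitones to Gb3; fretting 7 more gives C3 + 6 + 7 = C3 + 13 semitones = Db4.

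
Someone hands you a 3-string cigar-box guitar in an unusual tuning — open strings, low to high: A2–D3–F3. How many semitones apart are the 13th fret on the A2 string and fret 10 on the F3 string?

5 semitones

A2 at fret 13 → A♯3 (MIDI 58); F3 at fret 10 → D♯4 (MIDI 63).
58 − 63 = -5, so the two pitches are 5 semitones apart, with D♯4 the higher.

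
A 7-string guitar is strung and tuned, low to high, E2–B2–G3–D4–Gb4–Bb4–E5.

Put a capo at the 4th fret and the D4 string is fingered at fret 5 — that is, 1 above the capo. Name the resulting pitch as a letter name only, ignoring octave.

G

The capo raises the open D4 by 4 semitones to Gb4; fretting 1 more gives D4 + 4 + 1 = D4 + 5 semitones, landing on G.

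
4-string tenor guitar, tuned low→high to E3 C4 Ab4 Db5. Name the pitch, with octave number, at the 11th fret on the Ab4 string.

G5

The open Ab4 string plus 11 semitones: Ab–A–Bb–B–…–F–Gb–G.
The walk passes from B into C once, so the octave number goes from 4 to 5.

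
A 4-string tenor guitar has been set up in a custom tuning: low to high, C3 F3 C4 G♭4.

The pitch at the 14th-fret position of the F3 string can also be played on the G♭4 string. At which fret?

F3 at fret 14 is F3 + 14 semitones = G4.
The open G♭4 string is 13 semitones above the open F3, so the same pitch on the G♭4 string lies at fret 14 − 13 = 1.

1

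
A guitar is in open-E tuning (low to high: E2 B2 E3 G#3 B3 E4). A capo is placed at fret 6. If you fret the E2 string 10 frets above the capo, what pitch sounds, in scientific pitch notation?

G#3

The capo raises the open E2 by 6 semitones to A#2; fretting 10 more gives E2 + 6 + 10 = E2 + 16 semitones = G#3.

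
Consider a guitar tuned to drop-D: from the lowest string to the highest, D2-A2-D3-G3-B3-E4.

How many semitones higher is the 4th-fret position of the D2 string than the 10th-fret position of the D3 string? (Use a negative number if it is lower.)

-18 semitones

D2 at fret 4 → F#2 (MIDI 42); D3 at fret 10 → C4 (MIDI 60).
42 − 60 = -18, so the two pitches are 18 semitones apart.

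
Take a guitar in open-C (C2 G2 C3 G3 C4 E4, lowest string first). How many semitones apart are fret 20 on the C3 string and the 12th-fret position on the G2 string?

C3 at fret 20 → G#4 (MIDI 68); G2 at fret 12 → G3 (MIDI 55).
68 − 55 = 13, so the two pitches are 13 semitones apart, with G#4 the higher.

13 semitones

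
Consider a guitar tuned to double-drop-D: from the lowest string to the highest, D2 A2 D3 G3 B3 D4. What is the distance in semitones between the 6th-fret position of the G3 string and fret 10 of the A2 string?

G3 at fret 6 → C#4 (MIDI 61); A2 at fret 10 → G3 (MIDI 55).
61 − 55 = 6, so the two pitches are 6 semitones apart, with C#4 the higher.

6 semitones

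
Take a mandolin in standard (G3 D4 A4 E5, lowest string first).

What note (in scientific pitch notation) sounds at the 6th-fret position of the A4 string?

D♯5

The open A4 string plus 6 semitones: A–A#–B–C–C#–D–D#.
The walk passes from B into C once, so the octave number goes from 4 to 5.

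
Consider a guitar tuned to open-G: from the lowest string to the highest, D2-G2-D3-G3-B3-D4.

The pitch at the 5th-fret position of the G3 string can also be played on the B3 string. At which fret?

1

Fret 5 on G3 is MIDI 55 + 5 = 60 (C4). On the B3 string (open MIDI 59), that pitch is 60 − 59 = fret 1.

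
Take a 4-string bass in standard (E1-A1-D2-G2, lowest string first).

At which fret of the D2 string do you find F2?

F2 is 3 semitones above the open D2 (D–D#–E–F), so it sits at fret 3.

3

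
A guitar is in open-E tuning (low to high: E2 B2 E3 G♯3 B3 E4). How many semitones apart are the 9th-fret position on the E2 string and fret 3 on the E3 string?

6 semitones

E2 at fret 9 → C♯3 (MIDI 49); E3 at fret 3 → G3 (MIDI 55).
49 − 55 = -6, so the two pitches are 6 semitones apart, with G3 the higher.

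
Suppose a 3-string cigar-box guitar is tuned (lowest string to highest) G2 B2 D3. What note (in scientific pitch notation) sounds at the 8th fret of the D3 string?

A♯3

D3 is MIDI 50. Adding 8 gives 58, which is A♯3.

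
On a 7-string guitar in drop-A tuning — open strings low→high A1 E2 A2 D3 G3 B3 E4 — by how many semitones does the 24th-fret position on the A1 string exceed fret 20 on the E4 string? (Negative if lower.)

A1 at fret 24 → A3 (MIDI 57); E4 at fret 20 → C6 (MIDI 84).
57 − 84 = -27, so the two pitches are 27 semitones apart.

-27 semitones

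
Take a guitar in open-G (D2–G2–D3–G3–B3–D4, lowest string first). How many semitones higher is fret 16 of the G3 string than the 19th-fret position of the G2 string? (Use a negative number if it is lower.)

G3 at fret 16 → B4 (MIDI 71); G2 at fret 19 → D4 (MIDI 62).
71 − 62 = 9, so the two pitches are 9 semitones apart.

9 semitones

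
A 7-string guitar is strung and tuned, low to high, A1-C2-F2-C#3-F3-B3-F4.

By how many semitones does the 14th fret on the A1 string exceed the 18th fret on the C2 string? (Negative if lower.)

-7 semitones

A1 at fret 14 → B2 (MIDI 47); C2 at fret 18 → F#3 (MIDI 54).
47 − 54 = -7, so the two pitches are 7 semitones apart.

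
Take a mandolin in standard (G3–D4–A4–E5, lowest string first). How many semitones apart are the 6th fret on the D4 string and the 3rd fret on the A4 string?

4 semitones

D4 at fret 6 → G#4 (MIDI 68); A4 at fret 3 → C5 (MIDI 72).
68 − 72 = -4, so the two pitches are 4 semitones apart, with C5 the higher.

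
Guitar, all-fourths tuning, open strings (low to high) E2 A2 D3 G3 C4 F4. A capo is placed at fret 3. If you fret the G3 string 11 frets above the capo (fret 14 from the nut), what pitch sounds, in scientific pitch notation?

A4

The capo raises the open G3 by 3 semitones to A#3; fretting 11 more gives G3 + 3 + 11 = G3 + 14 semitones = A4.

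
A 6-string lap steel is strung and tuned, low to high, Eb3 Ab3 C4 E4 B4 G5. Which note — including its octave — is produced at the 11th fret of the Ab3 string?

Ab3 is MIDI 56. Adding 11 gives 67, which is G4.

G4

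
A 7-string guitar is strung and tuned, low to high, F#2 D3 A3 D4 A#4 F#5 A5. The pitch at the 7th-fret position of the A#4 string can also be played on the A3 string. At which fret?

20

Fret 7 on A#4 is MIDI 70 + 7 = 77 (F5). On the A3 string (open MIDI 57), that pitch is 77 − 57 = fret 20.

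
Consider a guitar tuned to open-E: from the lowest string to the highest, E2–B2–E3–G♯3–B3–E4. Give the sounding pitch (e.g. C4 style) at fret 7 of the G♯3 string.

The open G♯3 string plus 7 semitones: G#–A–A#–B–C–C#–D–D#.
The walk passes from B into C once, so the octave number goes from 3 to 4.

D♯4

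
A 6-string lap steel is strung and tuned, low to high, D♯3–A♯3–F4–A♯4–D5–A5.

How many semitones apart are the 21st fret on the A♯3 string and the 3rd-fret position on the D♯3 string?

A♯3 at fret 21 → G5 (MIDI 79); D♯3 at fret 3 → F♯3 (MIDI 54).
79 − 54 = 25, so the two pitches are 25 semitones apart, with G5 the higher.

25 semitones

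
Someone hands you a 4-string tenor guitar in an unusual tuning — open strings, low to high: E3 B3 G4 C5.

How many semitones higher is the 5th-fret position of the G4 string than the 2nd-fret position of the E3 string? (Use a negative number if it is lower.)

18 semitones

G4 at fret 5 → C5 (MIDI 72); E3 at fret 2 → G♭3 (MIDI 54).
72 − 54 = 18, so the two pitches are 18 semitones apart.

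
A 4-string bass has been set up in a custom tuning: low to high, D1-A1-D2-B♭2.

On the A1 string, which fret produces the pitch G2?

G2 is 10 semitones above the open A1 (A–Bb–B–C–…–F–Gb–G), so it sits at fret 10.

10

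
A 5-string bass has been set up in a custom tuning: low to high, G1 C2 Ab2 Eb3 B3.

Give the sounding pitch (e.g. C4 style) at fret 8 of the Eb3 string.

B3

Eb3 is MIDI 51. Adding 8 gives 59, which is B3.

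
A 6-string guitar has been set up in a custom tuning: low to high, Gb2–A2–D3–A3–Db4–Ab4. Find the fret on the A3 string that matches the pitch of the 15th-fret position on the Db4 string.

Fret 15 on Db4 is MIDI 61 + 15 = 76 (E5). On the A3 string (open MIDI 57), that pitch is 76 − 57 = fret 19.

19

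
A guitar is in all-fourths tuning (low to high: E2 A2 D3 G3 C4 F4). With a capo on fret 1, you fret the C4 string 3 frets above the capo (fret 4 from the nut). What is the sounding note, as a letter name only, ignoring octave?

E

The capo raises the open C4 by 1 semitone to C♯4; fretting 3 more gives C4 + 1 + 3 = C4 + 4 semitones, landing on E.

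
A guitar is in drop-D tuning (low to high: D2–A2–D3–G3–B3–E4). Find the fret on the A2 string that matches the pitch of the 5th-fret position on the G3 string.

Fret 5 on G3 is MIDI 55 + 5 = 60 (C4). On the A2 string (open MIDI 45), that pitch is 60 − 45 = fret 15.

15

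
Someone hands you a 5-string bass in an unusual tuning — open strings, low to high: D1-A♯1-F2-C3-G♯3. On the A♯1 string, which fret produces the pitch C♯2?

C♯2 is 3 semitones above the open A♯1 (A#–B–C–C#), so it sits at fret 3.

3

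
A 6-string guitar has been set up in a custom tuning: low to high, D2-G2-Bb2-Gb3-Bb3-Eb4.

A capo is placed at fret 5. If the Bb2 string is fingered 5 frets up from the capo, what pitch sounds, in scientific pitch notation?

The capo raises the open Bb2 by 5 semitones to Eb3; fretting 5 more gives Bb2 + 5 + 5 = Bb2 + 10 semitones = Ab3.

Ab3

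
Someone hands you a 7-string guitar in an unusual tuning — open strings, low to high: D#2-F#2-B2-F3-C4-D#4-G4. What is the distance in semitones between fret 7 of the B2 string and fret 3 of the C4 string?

9 semitones

B2 at fret 7 → F#3 (MIDI 54); C4 at fret 3 → D#4 (MIDI 63).
54 − 63 = -9, so the two pitches are 9 semitones apart, with D#4 the higher.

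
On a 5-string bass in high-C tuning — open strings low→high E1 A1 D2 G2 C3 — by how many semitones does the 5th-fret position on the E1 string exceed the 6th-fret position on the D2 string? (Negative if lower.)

E1 at fret 5 → A1 (MIDI 33); D2 at fret 6 → G#2 (MIDI 44).
33 − 44 = -11, so the two pitches are 11 semitones apart.

-11 semitones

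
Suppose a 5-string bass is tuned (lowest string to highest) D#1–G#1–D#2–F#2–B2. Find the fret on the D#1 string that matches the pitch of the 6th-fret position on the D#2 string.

18

Fret 6 on D#2 is MIDI 39 + 6 = 45 (A2). On the D#1 string (open MIDI 27), that pitch is 45 − 27 = fret 18.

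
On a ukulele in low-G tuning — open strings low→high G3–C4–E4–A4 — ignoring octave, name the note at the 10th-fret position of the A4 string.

Each fret is one semitone, so A4 + 10 = G.

G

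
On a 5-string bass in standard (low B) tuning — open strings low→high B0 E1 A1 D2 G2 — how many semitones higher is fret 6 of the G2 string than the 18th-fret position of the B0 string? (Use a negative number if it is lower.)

8 semitones

G2 at fret 6 → C#3 (MIDI 49); B0 at fret 18 → F2 (MIDI 41).
49 − 41 = 8, so the two pitches are 8 semitones apart.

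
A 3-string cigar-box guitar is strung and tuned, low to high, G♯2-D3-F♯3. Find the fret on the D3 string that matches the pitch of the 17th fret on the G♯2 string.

11

G♯2 at fret 17 is G♯2 + 17 semitones = C♯4.
The open D3 string is 6 semitones above the open G♯2, so the same pitch on the D3 string lies at fret 17 − 6 = 11.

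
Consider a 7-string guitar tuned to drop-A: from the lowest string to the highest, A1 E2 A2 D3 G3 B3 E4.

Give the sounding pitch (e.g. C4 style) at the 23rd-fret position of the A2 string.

The open A2 string plus 23 semitones: A–A#–B–C–…–F#–G–G#.
The walk passes from B into C 2 times, so the octave number goes from 2 to 4.

G♯4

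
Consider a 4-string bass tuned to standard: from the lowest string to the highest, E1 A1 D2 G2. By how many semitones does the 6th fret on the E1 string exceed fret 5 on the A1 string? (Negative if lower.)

-4 semitones

E1 at fret 6 → A♯1 (MIDI 34); A1 at fret 5 → D2 (MIDI 38).
34 − 38 = -4, so the two pitches are 4 semitones apart.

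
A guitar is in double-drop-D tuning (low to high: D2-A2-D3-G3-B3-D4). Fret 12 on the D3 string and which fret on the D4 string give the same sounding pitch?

Fret 12 on D3 is MIDI 50 + 12 = 62 (D4). On the D4 string (open MIDI 62), that pitch is 62 − 62 = fret 0.

0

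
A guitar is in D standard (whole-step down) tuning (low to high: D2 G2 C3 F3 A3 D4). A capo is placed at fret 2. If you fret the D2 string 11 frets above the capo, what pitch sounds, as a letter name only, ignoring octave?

D#

The capo raises the open D2 by 2 semitones to E2; fretting 11 more gives D2 + 2 + 11 = D2 + 13 semitones, landing on D#.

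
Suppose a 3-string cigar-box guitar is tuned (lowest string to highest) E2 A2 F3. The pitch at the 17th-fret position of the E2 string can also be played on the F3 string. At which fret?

4

E2 at fret 17 is E2 + 17 semitones = A3.
The open F3 string is 13 semitones above the open E2, so the same pitch on the F3 string lies at fret 17 − 13 = 4.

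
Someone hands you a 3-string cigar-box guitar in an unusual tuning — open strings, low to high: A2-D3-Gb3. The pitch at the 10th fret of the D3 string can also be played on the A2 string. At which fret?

D3 at fret 10 is D3 + 10 semitones = C4.
The open A2 string is 5 semitones below the open D3, so the same pitch on the A2 string lies at fret 10 + 5 = 15.

15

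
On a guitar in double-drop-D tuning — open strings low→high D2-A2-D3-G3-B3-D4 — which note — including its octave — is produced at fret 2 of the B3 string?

B3 is MIDI 59. Adding 2 gives 61, which is C♯4.
(Equivalently spelled D♭4.)

C♯4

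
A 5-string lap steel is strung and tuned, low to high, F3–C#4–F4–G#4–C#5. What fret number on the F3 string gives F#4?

13

F#4 is 13 semitones above the open F3 (F–F#–G–G#–…–E–F–F#), so it sits at fret 13.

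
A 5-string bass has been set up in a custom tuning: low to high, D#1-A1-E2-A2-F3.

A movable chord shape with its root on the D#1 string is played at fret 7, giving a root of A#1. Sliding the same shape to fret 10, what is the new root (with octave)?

C#2

Moving from fret 7 to fret 10 shifts the root by 3 semitones.
A#1 up 3 semitones is C#2.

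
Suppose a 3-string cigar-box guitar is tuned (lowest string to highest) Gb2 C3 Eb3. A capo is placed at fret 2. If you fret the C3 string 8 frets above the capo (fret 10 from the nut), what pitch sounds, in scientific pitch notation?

The capo raises the open C3 by 2 semitones to D3; fretting 8 more gives C3 + 2 + 8 = C3 + 10 semitones = Bb3.

Bb3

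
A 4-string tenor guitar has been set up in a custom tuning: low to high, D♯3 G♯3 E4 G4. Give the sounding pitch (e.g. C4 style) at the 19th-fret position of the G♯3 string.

D♯5

G♯3 is MIDI 56. Adding 19 gives 75, which is D♯5.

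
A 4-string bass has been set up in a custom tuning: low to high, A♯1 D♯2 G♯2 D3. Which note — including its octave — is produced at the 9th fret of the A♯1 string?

G2

Each fret is one semitone, so A♯1 + 9 = G2.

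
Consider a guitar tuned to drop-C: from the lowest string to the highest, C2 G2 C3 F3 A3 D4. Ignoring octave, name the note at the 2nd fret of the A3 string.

The open A3 string plus 2 semitones: A–A#–B.

B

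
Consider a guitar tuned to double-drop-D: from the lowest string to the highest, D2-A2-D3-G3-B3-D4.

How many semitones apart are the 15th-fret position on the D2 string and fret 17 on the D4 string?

D2 at fret 15 → F3 (MIDI 53); D4 at fret 17 → G5 (MIDI 79).
53 − 79 = -26, so the two pitches are 26 semitones apart, with G5 the higher.

26 semitones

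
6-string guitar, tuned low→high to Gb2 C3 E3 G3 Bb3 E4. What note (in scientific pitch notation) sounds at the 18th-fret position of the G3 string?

The open G3 string plus 18 semitones: G–Ab–A–Bb–…–B–C–Db.
The walk passes from B into C 2 times, so the octave number goes from 3 to 5.
(Equivalently spelled C#5.)

Db5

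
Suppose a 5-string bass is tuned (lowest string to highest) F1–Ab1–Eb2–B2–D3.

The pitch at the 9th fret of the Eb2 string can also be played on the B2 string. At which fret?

Eb2 at fret 9 is Eb2 + 9 semitones = C3.
The open B2 string is 8 semitones above the open Eb2, so the same pitch on the B2 string lies at fret 9 − 8 = 1.

1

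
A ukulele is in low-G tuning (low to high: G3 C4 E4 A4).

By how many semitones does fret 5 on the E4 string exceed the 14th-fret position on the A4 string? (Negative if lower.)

-14 semitones

E4 at fret 5 → A4 (MIDI 69); A4 at fret 14 → B5 (MIDI 83).
69 − 83 = -14, so the two pitches are 14 semitones apart.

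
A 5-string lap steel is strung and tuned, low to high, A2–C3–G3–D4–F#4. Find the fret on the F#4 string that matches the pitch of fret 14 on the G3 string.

Fret 14 on G3 is MIDI 55 + 14 = 69 (A4). On the F#4 string (open MIDI 66), that pitch is 69 − 66 = fret 3.

3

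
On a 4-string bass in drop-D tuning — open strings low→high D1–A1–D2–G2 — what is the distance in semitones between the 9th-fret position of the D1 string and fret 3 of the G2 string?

11 semitones

D1 at fret 9 → B1 (MIDI 35); G2 at fret 3 → A#2 (MIDI 46).
35 − 46 = -11, so the two pitches are 11 semitones apart, with A#2 the higher.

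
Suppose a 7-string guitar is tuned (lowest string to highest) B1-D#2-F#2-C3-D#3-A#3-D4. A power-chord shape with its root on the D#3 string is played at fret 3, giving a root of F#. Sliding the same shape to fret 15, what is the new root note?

Moving from fret 3 to fret 15 shifts the root by 12 semitones.
F# up 12 semitones is F#.

F#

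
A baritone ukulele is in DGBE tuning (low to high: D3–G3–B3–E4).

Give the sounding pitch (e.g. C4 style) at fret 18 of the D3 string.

D3 is MIDI 50. Adding 18 gives 68, which is G♯4.

G♯4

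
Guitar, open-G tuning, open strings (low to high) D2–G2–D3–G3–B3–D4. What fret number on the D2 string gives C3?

C3 is 10 semitones above the open D2 (D–D#–E–F–…–A#–B–C), so it sits at fret 10.

10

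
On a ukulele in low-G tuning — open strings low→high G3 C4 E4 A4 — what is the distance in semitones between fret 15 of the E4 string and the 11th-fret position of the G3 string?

13 semitones

E4 at fret 15 → G5 (MIDI 79); G3 at fret 11 → F♯4 (MIDI 66).
79 − 66 = 13, so the two pitches are 13 semitones apart, with G5 the higher.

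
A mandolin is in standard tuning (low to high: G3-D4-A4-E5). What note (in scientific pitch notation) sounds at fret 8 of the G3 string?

D#4

Each fret is one semitone, so G3 + 8 = D#4.
(Equivalently spelled Eb4.)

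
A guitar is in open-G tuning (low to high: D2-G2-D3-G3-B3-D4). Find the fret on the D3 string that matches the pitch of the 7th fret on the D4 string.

19

D4 at fret 7 is D4 + 7 semitones = A4.
The open D3 string is 12 semitones below the open D4, so the same pitch on the D3 string lies at fret 7 + 12 = 19.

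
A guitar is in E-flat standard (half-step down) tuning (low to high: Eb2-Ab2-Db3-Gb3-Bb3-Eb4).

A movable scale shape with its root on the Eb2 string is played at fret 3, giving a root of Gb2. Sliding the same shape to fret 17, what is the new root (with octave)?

Moving from fret 3 to fret 17 shifts the root by 14 semitones.
Gb2 up 14 semitones is Ab3.

Ab3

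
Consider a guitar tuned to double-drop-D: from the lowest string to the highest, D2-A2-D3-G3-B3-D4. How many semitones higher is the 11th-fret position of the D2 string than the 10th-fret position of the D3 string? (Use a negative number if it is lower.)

-11 semitones

D2 at fret 11 → C♯3 (MIDI 49); D3 at fret 10 → C4 (MIDI 60).
49 − 60 = -11, so the two pitches are 11 semitones apart.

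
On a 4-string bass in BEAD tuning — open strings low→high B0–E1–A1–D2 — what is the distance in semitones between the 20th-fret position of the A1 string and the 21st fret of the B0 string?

9 semitones

A1 at fret 20 → F3 (MIDI 53); B0 at fret 21 → G#2 (MIDI 44).
53 − 44 = 9, so the two pitches are 9 semitones apart, with F3 the higher.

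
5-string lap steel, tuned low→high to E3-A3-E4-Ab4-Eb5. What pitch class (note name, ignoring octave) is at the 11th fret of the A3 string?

Ab

Each fret is one semitone, so A3 + 11 = Ab.
(Equivalently spelled G#.)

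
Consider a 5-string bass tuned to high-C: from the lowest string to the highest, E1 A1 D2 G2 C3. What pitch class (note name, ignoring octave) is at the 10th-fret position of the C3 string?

Each fret is one semitone, so C3 + 10 = A♯.
(Equivalently spelled B♭.)

A♯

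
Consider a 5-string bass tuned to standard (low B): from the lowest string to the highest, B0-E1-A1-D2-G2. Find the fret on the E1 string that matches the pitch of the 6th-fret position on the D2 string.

Fret 6 on D2 is MIDI 38 + 6 = 44 (G♯2). On the E1 string (open MIDI 28), that pitch is 44 − 28 = fret 16.

16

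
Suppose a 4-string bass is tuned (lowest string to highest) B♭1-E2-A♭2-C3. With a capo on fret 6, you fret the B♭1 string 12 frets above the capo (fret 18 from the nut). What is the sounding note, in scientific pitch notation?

E3

The capo raises the open B♭1 by 6 semitones to E2; fretting 12 more gives B♭1 + 6 + 12 = B♭1 + 18 semitones = E3.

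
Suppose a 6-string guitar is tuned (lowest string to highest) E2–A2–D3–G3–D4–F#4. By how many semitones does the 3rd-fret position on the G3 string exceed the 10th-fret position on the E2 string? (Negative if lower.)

8 semitones

G3 at fret 3 → A#3 (MIDI 58); E2 at fret 10 → D3 (MIDI 50).
58 − 50 = 8, so the two pitches are 8 semitones apart.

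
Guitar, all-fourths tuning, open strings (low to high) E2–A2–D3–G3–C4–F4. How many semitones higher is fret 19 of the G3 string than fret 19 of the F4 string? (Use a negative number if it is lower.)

-10 semitones

G3 at fret 19 → D5 (MIDI 74); F4 at fret 19 → C6 (MIDI 84).
74 − 84 = -10, so the two pitches are 10 semitones apart.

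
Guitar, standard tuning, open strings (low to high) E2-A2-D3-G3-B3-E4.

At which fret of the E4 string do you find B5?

19

B5 is 19 semitones above the open E4 (E–F–F#–G–…–A–A#–B), so it sits at fret 19.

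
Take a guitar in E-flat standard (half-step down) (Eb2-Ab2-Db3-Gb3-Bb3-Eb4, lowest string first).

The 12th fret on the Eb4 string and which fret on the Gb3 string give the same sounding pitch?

Eb4 at fret 12 is Eb4 + 12 semitones = Eb5.
The open Gb3 string is 9 semitones below the open Eb4, so the same pitch on the Gb3 string lies at fret 12 + 9 = 21.

21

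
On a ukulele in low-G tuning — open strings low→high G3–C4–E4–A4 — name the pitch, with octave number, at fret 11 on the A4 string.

G#5

Each fret is one semitone, so A4 + 11 = G#5.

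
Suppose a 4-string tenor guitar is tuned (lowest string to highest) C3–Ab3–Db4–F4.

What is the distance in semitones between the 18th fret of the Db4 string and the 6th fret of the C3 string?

25 semitones

Db4 at fret 18 → G5 (MIDI 79); C3 at fret 6 → Gb3 (MIDI 54).
79 − 54 = 25, so the two pitches are 25 semitones apart, with G5 the higher.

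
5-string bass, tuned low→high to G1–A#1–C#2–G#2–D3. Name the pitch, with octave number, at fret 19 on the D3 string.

A4

Each fret is one semitone, so D3 + 19 = A4.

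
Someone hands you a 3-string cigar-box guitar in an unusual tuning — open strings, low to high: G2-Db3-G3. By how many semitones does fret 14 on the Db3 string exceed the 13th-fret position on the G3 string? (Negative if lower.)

-5 semitones

Db3 at fret 14 → Eb4 (MIDI 63); G3 at fret 13 → Ab4 (MIDI 68).
63 − 68 = -5, so the two pitches are 5 semitones apart.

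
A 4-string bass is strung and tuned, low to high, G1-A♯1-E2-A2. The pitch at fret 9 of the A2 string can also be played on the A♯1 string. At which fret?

Fret 9 on A2 is MIDI 45 + 9 = 54 (F♯3). On the A♯1 string (open MIDI 34), that pitch is 54 − 34 = fret 20.

20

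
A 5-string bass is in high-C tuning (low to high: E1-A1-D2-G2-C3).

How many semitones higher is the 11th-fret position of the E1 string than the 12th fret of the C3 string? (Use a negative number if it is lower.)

-21 semitones

E1 at fret 11 → D♯2 (MIDI 39); C3 at fret 12 → C4 (MIDI 60).
39 − 60 = -21, so the two pitches are 21 semitones apart.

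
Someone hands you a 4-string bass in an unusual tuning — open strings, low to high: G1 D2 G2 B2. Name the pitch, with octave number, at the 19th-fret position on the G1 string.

D3

The open G1 string plus 19 semitones: G–Ab–A–Bb–…–C–Db–D.
The walk passes from B into C 2 times, so the octave number goes from 1 to 3.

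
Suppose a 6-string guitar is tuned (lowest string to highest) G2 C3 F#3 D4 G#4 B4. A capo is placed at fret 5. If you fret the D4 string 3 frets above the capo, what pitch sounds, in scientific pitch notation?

A#4

The capo raises the open D4 by 5 semitones to G4; fretting 3 more gives D4 + 5 + 3 = D4 + 8 semitones = A#4.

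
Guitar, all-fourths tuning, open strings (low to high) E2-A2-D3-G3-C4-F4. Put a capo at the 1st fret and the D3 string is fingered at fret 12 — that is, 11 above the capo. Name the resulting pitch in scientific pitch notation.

The capo raises the open D3 by 1 semitone to D♯3; fretting 11 more gives D3 + 1 + 11 = D3 + 12 semitones = D4.

D4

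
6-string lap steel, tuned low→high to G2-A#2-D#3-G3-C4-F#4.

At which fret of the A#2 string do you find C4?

C4 is 14 semitones above the open A#2 (A#–B–C–C#–…–A#–B–C), so it sits at fret 14.

14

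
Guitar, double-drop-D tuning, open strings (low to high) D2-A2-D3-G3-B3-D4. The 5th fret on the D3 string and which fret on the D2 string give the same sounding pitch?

17

Fret 5 on D3 is MIDI 50 + 5 = 55 (G3). On the D2 string (open MIDI 38), that pitch is 55 − 38 = fret 17.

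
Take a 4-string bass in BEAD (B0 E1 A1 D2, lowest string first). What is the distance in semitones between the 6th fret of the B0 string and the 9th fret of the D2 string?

B0 at fret 6 → F1 (MIDI 29); D2 at fret 9 → B2 (MIDI 47).
29 − 47 = -18, so the two pitches are 18 semitones apart, with B2 the higher.

18 semitones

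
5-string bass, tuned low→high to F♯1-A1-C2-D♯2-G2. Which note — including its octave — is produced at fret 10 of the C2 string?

Each fret is one semitone, so C2 + 10 = A♯2.
(Equivalently spelled B♭2.)

A♯2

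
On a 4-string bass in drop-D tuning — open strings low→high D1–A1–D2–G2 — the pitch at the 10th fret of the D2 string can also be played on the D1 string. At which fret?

D2 at fret 10 is D2 + 10 semitones = C3.
The open D1 string is 12 semitones below the open D2, so the same pitch on the D1 string lies at fret 10 + 12 = 22.

22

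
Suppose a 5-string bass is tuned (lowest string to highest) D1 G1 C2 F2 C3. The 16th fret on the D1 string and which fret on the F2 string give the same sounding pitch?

1

D1 at fret 16 is D1 + 16 semitones = F♯2.
The open F2 string is 15 semitones above the open D1, so the same pitch on the F2 string lies at fret 16 − 15 = 1.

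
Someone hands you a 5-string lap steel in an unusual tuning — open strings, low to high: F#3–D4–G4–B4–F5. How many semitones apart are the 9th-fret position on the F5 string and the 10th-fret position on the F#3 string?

22 semitones

F5 at fret 9 → D6 (MIDI 86); F#3 at fret 10 → E4 (MIDI 64).
86 − 64 = 22, so the two pitches are 22 semitones apart, with D6 the higher.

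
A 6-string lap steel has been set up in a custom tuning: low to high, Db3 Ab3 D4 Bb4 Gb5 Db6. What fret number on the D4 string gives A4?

A4 is 7 semitones above the open D4 (D–Eb–E–F–Gb–G–Ab–A), so it sits at fret 7.

7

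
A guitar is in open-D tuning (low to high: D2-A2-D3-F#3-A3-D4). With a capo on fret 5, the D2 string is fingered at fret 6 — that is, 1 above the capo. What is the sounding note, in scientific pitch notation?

The capo raises the open D2 by 5 semitones to G2; fretting 1 more gives D2 + 5 + 1 = D2 + 6 semitones = G#2.

G#2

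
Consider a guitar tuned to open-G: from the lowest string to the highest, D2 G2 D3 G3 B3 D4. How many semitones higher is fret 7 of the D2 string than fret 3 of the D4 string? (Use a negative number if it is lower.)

D2 at fret 7 → A2 (MIDI 45); D4 at fret 3 → F4 (MIDI 65).
45 − 65 = -20, so the two pitches are 20 semitones apart.

-20 semitones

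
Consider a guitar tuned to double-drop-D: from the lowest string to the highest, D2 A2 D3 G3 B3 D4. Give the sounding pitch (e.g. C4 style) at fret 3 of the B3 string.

B3 is MIDI 59. Adding 3 gives 62, which is D4.

D4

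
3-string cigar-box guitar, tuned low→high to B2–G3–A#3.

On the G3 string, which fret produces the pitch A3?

A3 is 2 semitones above the open G3 (G–G#–A), so it sits at fret 2.

2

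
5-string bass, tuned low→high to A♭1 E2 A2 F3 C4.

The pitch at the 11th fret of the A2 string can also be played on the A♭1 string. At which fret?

24

Fret 11 on A2 is MIDI 45 + 11 = 56 (A♭3). On the A♭1 string (open MIDI 32), that pitch is 56 − 32 = fret 24.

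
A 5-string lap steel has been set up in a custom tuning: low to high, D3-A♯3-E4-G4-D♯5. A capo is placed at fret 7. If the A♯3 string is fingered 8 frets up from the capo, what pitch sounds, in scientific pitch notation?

C♯5

The capo raises the open A♯3 by 7 semitones to F4; fretting 8 more gives A♯3 + 7 + 8 = A♯3 + 15 semitones = C♯5.
(Also written D♭.)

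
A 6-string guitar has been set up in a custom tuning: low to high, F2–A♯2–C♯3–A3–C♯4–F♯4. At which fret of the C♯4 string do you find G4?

G4 is 6 semitones above the open C♯4 (C#–D–D#–E–F–F#–G), so it sits at fret 6.

6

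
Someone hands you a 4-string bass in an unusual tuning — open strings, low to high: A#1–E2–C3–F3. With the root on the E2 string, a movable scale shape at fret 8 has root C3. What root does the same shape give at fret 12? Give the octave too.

Moving from fret 8 to fret 12 shifts the root by 4 semitones.
C3 up 4 semitones is E3.

E3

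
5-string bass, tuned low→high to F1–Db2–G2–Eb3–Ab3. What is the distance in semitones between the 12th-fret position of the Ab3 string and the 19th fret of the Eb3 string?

Ab3 at fret 12 → Ab4 (MIDI 68); Eb3 at fret 19 → Bb4 (MIDI 70).
68 − 70 = -2, so the two pitches are 2 semitones apart, with Bb4 the higher.

2 semitones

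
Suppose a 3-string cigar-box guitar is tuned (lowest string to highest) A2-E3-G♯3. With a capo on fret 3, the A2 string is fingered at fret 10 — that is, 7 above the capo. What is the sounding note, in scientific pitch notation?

The capo raises the open A2 by 3 semitones to C3; fretting 7 more gives A2 + 3 + 7 = A2 + 10 semitones = G3.

G3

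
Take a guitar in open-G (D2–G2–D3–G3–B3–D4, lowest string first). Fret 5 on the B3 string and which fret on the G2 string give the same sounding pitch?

Fret 5 on B3 is MIDI 59 + 5 = 64 (E4). On the G2 string (open MIDI 43), that pitch is 64 − 43 = fret 21.

21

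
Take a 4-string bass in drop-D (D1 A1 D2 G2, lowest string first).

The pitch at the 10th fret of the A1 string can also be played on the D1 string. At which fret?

17

A1 at fret 10 is A1 + 10 semitones = G2.
The open D1 string is 7 semitones below the open A1, so the same pitch on the D1 string lies at fret 10 + 7 = 17.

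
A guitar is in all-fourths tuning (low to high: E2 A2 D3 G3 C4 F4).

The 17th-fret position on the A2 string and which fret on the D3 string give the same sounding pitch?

A2 at fret 17 is A2 + 17 semitones = D4.
The open D3 string is 5 semitones above the open A2, so the same pitch on the D3 string lies at fret 17 − 5 = 12.

12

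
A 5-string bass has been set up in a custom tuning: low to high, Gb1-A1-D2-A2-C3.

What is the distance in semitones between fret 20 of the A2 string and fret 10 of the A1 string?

22 semitones

A2 at fret 20 → F4 (MIDI 65); A1 at fret 10 → G2 (MIDI 43).
65 − 43 = 22, so the two pitches are 22 semitones apart, with F4 the higher.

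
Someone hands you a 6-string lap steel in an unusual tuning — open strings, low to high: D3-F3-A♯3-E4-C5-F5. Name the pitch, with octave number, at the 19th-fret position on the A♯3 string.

F5

The open A♯3 string plus 19 semitones: A#–B–C–C#–…–D#–E–F.
The walk passes from B into C 2 times, so the octave number goes from 3 to 5.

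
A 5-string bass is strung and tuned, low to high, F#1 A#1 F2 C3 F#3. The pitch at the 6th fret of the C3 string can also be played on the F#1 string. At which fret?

24

C3 at fret 6 is C3 + 6 semitones = F#3.
The open F#1 string is 18 semitones below the open C3, so the same pitch on the F#1 string lies at fret 6 + 18 = 24.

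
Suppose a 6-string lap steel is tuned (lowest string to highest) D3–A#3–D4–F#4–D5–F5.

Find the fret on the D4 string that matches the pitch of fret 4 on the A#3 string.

A#3 at fret 4 is A#3 + 4 semitones = D4.
The open D4 string is 4 semitones above the open A#3, so the same pitch on the D4 string lies at fret 4 − 4 = 0.

0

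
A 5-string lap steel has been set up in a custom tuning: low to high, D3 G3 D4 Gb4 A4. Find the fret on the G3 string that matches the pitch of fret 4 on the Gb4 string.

15

Gb4 at fret 4 is Gb4 + 4 semitones = Bb4.
The open G3 string is 11 semitones below the open Gb4, so the same pitch on the G3 string lies at fret 4 + 11 = 15.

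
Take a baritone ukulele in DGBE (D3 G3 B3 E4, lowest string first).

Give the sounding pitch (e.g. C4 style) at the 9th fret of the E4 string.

The open E4 string plus 9 semitones: E–F–F#–G–G#–A–A#–B–C–C#.
The walk passes from B into C once, so the octave number goes from 4 to 5.

C#5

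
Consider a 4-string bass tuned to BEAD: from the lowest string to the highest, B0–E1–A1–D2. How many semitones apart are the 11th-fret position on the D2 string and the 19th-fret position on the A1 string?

3 semitones

D2 at fret 11 → C#3 (MIDI 49); A1 at fret 19 → E3 (MIDI 52).
49 − 52 = -3, so the two pitches are 3 semitones apart, with E3 the higher.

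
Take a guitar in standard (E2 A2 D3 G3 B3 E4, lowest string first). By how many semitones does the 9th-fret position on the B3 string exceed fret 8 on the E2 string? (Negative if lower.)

B3 at fret 9 → G♯4 (MIDI 68); E2 at fret 8 → C3 (MIDI 48).
68 − 48 = 20, so the two pitches are 20 semitones apart.

20 semitones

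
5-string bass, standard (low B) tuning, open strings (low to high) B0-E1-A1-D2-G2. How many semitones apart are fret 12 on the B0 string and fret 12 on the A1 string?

10 semitones

B0 at fret 12 → B1 (MIDI 35); A1 at fret 12 → A2 (MIDI 45).
35 − 45 = -10, so the two pitches are 10 semitones apart, with A2 the higher.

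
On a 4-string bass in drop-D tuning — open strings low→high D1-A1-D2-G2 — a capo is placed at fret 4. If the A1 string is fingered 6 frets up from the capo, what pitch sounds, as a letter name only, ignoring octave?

G

The capo raises the open A1 by 4 semitones to C#2; fretting 6 more gives A1 + 4 + 6 = A1 + 10 semitones, landing on G.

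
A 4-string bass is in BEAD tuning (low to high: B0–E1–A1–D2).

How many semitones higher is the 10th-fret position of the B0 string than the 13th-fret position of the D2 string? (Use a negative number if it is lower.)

B0 at fret 10 → A1 (MIDI 33); D2 at fret 13 → D♯3 (MIDI 51).
33 − 51 = -18, so the two pitches are 18 semitones apart.

-18 semitones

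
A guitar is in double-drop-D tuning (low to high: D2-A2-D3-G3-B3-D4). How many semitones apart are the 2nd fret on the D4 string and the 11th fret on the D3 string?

3 semitones

D4 at fret 2 → E4 (MIDI 64); D3 at fret 11 → C♯4 (MIDI 61).
64 − 61 = 3, so the two pitches are 3 semitones apart, with E4 the higher.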